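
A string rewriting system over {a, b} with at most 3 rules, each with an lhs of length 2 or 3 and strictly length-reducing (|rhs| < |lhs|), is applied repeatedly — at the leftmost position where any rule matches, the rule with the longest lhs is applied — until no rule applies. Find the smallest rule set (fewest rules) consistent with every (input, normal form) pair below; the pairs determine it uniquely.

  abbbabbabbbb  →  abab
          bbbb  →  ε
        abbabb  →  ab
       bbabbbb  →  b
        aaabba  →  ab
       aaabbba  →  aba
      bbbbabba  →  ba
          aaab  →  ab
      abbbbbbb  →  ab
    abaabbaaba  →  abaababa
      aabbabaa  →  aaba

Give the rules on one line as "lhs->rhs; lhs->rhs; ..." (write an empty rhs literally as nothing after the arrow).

aaa->a; bb->; bba->b

  | abbbabbabbbb => ababbabbbb => ababbbbb => ababbb => abab
  | bbbb => bb => ε
  | abbabb => abbb => ab
  | bbabbbb => bbbbb => bbb => b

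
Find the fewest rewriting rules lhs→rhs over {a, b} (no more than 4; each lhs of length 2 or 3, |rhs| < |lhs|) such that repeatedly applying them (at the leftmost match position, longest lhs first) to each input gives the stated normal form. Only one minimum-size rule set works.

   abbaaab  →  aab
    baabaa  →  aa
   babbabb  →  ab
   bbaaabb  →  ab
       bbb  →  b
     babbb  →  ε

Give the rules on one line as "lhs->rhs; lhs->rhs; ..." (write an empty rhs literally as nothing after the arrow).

ba->; bab->ba; bb->b; bba->b

  | abbaaab => abaab => aab
  | baabaa => abaa => aa
  | babbabb => bababb => baabb => abb => ab
  | bbaaabb => baabb => abb => ab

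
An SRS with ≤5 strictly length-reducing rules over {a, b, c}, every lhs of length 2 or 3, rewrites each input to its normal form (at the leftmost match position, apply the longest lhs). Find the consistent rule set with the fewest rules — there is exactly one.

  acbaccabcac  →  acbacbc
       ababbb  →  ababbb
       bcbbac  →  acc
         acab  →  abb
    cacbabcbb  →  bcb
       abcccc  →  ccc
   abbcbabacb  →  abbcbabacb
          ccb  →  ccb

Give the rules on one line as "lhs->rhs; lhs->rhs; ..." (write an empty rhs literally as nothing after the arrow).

  | acbaccabcac => acbacbbcac => acbaccac => acbacbc
  | ababbb
  | bcbbac => bcac => acc
  | acab => abb

abc->; bca->ac; ca->b; cbb->c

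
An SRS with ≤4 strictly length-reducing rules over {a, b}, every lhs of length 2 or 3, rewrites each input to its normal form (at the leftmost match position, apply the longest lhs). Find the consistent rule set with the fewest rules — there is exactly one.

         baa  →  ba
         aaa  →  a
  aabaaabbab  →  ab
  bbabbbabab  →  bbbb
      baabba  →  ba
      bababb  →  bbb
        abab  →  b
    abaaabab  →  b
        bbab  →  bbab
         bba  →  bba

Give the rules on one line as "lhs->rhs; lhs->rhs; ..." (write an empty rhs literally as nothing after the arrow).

aa->a; aba->; abb->

  | baa => ba
  | aaa => aa => a
  | aabaaabbab => abaaabbab => aabbab => abbab => ab
  | bbabbbabab => bbbabab => bbbb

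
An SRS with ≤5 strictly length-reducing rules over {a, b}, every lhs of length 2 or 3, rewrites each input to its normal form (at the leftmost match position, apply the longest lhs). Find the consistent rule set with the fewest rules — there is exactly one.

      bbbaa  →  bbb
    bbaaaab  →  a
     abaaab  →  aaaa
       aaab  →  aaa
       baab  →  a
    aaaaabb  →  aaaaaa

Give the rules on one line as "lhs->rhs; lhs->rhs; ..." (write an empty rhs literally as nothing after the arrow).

ab->a; abb->aa; ba->b; bab->ab

  | bbbaa => bbba => bbb
  | bbaaaab => bbaaab => bbaab => bbab => bab => ab => a
  | abaaab => aaaab => aaaa
  | aaab => aaa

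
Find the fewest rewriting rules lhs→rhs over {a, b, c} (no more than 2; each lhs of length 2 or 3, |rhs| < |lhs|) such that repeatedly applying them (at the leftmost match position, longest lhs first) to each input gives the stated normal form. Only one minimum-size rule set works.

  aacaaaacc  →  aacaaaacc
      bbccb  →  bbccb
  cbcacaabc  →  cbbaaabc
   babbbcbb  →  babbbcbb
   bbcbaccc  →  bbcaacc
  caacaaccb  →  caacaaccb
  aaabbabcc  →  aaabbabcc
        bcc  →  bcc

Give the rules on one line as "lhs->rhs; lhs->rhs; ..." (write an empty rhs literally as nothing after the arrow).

  | aacaaaacc
  | bbccb
  | cbcacaabc => cbbaaabc
  | babbbcbb

bac->aa; cac->ba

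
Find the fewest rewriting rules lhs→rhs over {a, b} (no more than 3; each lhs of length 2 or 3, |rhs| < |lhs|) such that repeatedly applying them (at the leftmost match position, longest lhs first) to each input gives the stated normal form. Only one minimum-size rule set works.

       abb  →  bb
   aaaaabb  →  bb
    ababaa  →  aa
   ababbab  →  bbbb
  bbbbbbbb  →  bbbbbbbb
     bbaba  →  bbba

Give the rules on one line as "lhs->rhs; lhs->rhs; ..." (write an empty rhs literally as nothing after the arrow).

  | abb => bb
  | aaaaabb => aaaabb => aaabb => aabb => abb => bb
  | ababaa => babaa => bbaa => baa => aa
  | ababbab => babbab => bbbab => bbbb

ab->b; baa->aa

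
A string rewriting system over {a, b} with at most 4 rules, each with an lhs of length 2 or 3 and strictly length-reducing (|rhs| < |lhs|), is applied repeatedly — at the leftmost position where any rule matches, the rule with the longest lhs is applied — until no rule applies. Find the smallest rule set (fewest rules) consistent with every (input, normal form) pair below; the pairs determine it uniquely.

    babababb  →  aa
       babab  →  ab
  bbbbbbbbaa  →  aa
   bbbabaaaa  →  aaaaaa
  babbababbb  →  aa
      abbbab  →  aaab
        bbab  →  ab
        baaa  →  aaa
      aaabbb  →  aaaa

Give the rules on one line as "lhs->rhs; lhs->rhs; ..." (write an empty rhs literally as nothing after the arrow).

ba->a; bab->bb; bb->; bbb->ba

  | babababb => bbababb => ababb => abbb => aba => aa
  | babab => bbab => ab
  | bbbbbbbbaa => babbbbbaa => bbbbbbaa => babbbaa => bbbbaa => babaa => bbaa => aa
  | bbbabaaaa => baabaaaa => aabaaaa => aaaaaa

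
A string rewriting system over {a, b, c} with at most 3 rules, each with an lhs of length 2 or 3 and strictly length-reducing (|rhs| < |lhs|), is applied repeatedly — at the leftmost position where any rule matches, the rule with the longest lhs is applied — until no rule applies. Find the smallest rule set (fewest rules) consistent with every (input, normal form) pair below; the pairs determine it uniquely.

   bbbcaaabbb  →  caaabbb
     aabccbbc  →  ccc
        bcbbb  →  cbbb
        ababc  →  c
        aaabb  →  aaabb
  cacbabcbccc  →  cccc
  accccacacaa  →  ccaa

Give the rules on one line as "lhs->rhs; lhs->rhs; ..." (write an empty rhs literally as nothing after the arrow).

  | bbbcaaabbb => bbcaaabbb => bcaaabbb => caaabbb
  | aabccbbc => aaccbbc => accbbc => ccbbc => ccbc => ccc
  | bcbbb => cbbb
  | ababc => abac => abc => ac => c

ac->c; bc->c; cac->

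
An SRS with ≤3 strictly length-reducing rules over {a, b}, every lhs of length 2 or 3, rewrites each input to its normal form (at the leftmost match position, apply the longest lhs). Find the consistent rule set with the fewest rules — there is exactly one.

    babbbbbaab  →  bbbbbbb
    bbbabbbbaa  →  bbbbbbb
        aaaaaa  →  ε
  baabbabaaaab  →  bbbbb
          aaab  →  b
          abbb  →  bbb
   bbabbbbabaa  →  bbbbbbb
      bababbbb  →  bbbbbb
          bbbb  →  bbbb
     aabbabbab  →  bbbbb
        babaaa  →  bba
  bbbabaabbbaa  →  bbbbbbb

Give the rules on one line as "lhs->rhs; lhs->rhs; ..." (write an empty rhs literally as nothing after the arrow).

aa->; ab->b

  | babbbbbaab => bbbbbbaab => bbbbbbb
  | bbbabbbbaa => bbbbbbbaa => bbbbbbb
  | aaaaaa => aaaa => aa => ε
  | baabbabaaaab => bbbabaaaab => bbbbaaaab => bbbbaab => bbbbb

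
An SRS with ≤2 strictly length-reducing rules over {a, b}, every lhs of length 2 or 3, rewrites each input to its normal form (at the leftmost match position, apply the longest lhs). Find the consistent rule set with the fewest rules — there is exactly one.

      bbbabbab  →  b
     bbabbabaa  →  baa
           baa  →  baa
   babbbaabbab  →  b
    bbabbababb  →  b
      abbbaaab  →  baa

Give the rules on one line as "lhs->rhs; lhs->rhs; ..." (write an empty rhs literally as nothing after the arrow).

  | bbbabbab => bbabbab => babbab => bbab => bab => b
  | bbabbabaa => babbabaa => bbabaa => babaa => baa
  | baa
  | babbbaabbab => bbbaabbab => bbaabbab => baabbab => babab => bab => b

ab->; bb->b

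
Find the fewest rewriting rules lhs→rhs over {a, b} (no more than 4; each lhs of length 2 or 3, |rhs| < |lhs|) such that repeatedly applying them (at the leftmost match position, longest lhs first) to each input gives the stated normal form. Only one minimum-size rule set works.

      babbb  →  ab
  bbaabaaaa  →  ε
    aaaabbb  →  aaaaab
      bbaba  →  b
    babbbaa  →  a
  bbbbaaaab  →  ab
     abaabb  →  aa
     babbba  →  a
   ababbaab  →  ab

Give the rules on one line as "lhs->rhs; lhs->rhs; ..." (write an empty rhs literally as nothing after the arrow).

ba->; baa->ba; bb->a; bba->b

  | babbb => bbb => ab
  | bbaabaaaa => babaaaa => baaaa => baaa => baa => ba => ε
  | aaaabbb => aaaaab
  | bbaba => bba => b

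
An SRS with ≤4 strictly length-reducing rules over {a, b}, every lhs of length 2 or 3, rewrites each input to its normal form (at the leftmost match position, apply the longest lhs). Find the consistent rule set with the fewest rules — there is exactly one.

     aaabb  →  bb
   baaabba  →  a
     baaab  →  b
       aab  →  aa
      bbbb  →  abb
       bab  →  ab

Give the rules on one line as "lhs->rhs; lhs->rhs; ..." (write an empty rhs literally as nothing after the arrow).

  | aaabb => bb
  | baaabba => aaabba => bba => ba => a
  | baaab => aaab => b
  | aab => aa

aaa->; aab->aa; ba->a; bbb->ab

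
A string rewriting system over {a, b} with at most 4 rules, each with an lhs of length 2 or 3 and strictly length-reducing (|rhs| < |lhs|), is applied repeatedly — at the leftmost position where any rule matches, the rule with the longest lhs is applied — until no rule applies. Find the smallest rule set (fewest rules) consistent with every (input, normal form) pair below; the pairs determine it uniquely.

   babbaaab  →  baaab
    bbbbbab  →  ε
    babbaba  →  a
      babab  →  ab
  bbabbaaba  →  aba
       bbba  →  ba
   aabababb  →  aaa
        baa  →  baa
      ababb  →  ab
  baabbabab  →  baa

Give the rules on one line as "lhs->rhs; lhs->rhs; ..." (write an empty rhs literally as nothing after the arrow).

bab->; bb->; bba->

  | babbaaab => baaab
  | bbbbbab => bbbab => bab => ε
  | babbaba => baba => a
  | babab => ab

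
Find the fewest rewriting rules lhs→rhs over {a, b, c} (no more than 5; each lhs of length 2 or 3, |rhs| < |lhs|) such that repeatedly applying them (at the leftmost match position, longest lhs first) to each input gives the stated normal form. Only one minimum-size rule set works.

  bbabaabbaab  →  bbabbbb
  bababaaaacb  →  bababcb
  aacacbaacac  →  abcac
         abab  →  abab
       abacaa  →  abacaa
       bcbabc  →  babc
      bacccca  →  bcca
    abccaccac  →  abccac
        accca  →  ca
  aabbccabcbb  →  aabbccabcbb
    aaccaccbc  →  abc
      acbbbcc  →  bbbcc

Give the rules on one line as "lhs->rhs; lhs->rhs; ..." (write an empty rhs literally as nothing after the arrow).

  | bbabaabbaab => bbabbbaab => bbabbbb
  | bababaaaacb => bababaacb => bababcb
  | aacacbaacac => aacbaacac => abaacac => abcac
  | abab

acb->b; acc->; baa->b; cba->a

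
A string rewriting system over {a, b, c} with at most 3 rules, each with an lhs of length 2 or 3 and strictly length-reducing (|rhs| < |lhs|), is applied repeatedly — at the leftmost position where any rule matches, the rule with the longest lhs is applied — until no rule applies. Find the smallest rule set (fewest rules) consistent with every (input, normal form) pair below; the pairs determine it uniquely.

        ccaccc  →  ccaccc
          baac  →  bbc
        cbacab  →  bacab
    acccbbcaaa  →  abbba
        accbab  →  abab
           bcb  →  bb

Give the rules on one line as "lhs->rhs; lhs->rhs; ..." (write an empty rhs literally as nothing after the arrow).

aa->b; cb->b

  | ccaccc
  | baac => bbc
  | cbacab => bacab
  | acccbbcaaa => accbbcaaa => acbbcaaa => abbcaaa => abbcba => abbba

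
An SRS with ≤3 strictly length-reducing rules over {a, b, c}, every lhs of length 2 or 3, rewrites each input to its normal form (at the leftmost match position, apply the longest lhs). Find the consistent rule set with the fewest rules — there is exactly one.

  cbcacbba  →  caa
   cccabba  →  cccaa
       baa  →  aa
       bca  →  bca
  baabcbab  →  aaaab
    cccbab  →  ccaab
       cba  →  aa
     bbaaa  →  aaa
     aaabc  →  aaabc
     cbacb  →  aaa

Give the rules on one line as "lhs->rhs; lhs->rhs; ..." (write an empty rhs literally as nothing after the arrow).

aca->c; ba->a; cb->a

  | cbcacbba => acacbba => ccbba => caba => caa
  | cccabba => cccaba => cccaa
  | baa => aa
  | bca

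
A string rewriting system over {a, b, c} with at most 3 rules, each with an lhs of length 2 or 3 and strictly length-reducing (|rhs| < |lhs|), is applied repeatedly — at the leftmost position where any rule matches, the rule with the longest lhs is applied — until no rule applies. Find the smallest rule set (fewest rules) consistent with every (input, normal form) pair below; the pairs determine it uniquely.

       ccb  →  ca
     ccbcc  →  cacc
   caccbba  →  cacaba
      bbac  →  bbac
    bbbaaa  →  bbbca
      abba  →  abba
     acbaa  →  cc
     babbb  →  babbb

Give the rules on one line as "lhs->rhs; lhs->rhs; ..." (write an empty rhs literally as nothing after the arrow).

  | ccb => ca
  | ccbcc => cacc
  | caccbba => cacaba
  | bbac

aa->c; cb->a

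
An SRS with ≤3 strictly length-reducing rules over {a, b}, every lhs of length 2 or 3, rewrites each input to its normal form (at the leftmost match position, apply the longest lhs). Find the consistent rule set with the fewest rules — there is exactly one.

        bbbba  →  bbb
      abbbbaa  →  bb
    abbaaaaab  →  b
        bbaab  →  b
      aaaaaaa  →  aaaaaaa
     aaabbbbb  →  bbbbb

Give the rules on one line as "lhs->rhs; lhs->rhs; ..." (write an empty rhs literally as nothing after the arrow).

ab->b; ba->

  | bbbba => bbb
  | abbbbaa => bbbbaa => bbba => bb
  | abbaaaaab => bbaaaaab => baaaab => aaab => aab => ab => b
  | bbaab => bab => b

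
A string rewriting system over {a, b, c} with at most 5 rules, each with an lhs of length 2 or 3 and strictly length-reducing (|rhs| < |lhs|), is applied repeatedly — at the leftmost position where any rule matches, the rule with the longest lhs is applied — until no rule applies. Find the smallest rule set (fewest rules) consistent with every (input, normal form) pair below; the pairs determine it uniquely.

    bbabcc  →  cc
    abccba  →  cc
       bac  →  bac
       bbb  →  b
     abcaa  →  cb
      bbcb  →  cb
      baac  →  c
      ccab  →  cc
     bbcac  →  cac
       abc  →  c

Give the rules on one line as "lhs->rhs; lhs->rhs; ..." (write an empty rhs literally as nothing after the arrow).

aa->b; ab->; bb->; cba->c

  | bbabcc => abcc => cc
  | abccba => ccba => cc
  | bac
  | bbb => b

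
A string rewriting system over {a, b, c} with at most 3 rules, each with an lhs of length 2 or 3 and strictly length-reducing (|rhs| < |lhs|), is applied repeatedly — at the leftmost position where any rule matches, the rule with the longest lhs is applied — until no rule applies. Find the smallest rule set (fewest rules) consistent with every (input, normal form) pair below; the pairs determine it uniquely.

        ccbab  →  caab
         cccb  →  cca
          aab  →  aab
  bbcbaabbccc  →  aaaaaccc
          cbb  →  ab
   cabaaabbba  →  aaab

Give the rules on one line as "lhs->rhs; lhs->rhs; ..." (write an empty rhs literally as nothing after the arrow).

  | ccbab => caab
  | cccb => cca
  | aab
  | bbcbaabbccc => acbaabbccc => aaaabbccc => aaaaaccc

aba->b; bb->a; cb->a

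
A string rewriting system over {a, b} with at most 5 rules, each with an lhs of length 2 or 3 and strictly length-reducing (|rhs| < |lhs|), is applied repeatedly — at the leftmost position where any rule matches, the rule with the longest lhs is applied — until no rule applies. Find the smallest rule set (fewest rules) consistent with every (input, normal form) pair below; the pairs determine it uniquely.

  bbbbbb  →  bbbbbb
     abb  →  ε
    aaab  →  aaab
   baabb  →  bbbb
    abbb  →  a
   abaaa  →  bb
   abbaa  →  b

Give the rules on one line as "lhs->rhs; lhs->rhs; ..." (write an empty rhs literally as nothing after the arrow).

abb->ba; ba->; baa->bb; bab->a

  | bbbbbb
  | abb => ba => ε
  | aaab
  | baabb => bbbb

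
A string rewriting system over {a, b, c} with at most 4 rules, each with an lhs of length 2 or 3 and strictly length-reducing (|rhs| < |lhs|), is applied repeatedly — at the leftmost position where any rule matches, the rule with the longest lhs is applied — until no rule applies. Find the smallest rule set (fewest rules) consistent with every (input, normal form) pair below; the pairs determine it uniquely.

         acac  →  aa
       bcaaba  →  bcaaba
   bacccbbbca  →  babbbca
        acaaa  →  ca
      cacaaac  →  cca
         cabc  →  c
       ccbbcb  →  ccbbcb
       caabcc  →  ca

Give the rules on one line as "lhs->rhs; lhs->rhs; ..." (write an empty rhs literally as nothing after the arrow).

aaa->c; abc->; ac->a

  | acac => aac => aa
  | bcaaba
  | bacccbbbca => baccbbbca => bacbbbca => babbbca
  | acaaa => aaaa => ca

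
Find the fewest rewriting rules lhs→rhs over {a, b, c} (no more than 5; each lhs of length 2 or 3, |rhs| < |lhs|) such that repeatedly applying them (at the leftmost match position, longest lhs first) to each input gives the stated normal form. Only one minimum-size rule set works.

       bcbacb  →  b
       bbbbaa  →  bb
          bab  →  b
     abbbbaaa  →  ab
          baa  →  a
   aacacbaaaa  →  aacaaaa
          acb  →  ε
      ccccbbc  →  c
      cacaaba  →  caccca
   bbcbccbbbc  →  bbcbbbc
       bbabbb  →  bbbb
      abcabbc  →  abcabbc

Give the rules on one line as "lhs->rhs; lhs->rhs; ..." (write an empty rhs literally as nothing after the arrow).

aab->cc; acb->; ba->; ccb->

  | bcbacb => bccb => b
  | bbbbaa => bbba => bb
  | bab => b
  | abbbbaaa => abbbaa => abba => ab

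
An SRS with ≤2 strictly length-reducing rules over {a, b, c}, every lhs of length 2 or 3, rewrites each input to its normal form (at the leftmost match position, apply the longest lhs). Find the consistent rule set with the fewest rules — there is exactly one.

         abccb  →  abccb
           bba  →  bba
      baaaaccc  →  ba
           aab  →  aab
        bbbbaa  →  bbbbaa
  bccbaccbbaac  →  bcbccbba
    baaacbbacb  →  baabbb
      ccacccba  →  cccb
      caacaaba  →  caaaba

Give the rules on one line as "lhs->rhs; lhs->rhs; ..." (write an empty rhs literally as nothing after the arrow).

  | abccb
  | bba
  | baaaaccc => baaacc => baac => ba
  | aab

ac->; cba->b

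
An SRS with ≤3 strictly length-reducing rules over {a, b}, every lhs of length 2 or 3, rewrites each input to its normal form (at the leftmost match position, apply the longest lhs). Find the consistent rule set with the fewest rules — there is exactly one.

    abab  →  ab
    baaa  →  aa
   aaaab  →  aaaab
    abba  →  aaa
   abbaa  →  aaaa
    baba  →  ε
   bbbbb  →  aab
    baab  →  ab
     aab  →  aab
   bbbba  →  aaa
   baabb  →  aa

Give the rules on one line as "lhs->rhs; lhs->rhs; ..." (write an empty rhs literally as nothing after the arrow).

ba->; bb->a

  | abab => ab
  | baaa => aa
  | aaaab
  | abba => aaa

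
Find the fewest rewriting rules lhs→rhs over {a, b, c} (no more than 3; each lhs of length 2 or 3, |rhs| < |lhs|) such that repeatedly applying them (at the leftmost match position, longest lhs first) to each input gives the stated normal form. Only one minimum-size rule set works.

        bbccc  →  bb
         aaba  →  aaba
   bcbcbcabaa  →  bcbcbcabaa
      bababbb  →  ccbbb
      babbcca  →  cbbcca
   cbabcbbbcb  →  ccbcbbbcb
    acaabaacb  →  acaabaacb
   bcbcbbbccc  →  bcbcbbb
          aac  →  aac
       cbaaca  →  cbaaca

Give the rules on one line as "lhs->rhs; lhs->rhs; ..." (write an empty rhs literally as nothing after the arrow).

bab->cb; ccc->

  | bbccc => bb
  | aaba
  | bcbcbcabaa
  | bababbb => cbabbb => ccbbb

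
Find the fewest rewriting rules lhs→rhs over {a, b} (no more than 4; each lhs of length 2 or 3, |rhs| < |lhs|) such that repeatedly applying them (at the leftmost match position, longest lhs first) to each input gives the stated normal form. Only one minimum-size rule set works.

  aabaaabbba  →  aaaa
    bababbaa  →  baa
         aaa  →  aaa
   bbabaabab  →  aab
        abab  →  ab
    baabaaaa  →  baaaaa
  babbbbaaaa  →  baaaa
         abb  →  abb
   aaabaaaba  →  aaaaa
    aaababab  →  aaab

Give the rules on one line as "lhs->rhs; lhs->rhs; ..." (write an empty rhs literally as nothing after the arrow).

aba->a; bba->ab; bbb->b

  | aabaaabbba => aaaabbba => aaaaba => aaaa
  | bababbaa => babbaa => baaba => baa
  | aaa
  | bbabaabab => abbaabab => aababab => aabab => aab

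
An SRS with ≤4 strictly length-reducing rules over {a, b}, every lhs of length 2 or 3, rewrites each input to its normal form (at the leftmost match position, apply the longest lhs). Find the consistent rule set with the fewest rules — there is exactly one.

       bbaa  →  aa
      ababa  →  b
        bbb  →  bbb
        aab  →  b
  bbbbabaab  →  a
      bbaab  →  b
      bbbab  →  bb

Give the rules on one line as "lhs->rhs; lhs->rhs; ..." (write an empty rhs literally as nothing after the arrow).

aab->b; ab->a; ba->b; bba->a

  | bbaa => aa
  | ababa => aaba => ba => b
  | bbb
  | aab => b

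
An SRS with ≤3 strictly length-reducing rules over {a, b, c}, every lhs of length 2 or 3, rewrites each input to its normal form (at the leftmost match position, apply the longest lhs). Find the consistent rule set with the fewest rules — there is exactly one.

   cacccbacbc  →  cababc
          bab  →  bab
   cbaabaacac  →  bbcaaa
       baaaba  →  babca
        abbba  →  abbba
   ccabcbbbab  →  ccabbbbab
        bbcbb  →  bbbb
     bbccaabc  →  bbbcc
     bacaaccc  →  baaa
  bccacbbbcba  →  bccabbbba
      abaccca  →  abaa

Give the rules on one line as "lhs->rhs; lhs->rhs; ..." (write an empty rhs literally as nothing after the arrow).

  | cacccbacbc => caccbacbc => cacbacbc => cabacbc => cababc
  | bab
  | cbaabaacac => baabaacac => bbcaacac => bbcaaac => bbcaaa
  | baaaba => babca

aab->bc; ac->a; cb->b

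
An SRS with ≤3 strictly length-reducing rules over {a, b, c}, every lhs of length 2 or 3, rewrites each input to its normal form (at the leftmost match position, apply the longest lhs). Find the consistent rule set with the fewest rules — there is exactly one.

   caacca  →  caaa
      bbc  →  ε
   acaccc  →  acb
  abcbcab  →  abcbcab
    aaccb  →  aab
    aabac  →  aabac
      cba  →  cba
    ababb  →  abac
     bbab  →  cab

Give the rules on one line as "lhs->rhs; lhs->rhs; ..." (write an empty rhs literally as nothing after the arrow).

  | caacca => caaa
  | bbc => cc => ε
  | acaccc => acbcc => acb
  | abcbcab

bb->c; cac->cb; cc->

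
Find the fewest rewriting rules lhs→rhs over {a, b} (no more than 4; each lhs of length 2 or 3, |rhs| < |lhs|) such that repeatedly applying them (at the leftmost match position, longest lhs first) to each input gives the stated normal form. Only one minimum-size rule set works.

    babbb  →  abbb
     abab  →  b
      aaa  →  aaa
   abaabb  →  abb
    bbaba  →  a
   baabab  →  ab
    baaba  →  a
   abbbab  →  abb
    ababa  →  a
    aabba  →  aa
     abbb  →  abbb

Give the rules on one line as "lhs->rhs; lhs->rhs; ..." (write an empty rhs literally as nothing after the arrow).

aba->; ba->a; bba->

  | babbb => abbb
  | abab => b
  | aaa
  | abaabb => abb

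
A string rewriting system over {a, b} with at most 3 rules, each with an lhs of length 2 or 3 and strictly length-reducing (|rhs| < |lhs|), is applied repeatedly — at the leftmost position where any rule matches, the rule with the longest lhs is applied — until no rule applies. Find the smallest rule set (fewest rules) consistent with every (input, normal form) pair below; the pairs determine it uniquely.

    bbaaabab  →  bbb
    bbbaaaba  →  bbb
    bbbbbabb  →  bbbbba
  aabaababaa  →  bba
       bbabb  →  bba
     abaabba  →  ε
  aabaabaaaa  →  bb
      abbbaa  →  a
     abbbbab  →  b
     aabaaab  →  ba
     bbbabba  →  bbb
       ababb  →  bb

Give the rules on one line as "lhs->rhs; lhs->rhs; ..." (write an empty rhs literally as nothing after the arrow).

aa->; ab->a

  | bbaaabab => bbabab => bbaab => bbb
  | bbbaaaba => bbbaba => bbbaa => bbb
  | bbbbbabb => bbbbbab => bbbbba
  | aabaababaa => baababaa => bbabaa => bbaaa => bba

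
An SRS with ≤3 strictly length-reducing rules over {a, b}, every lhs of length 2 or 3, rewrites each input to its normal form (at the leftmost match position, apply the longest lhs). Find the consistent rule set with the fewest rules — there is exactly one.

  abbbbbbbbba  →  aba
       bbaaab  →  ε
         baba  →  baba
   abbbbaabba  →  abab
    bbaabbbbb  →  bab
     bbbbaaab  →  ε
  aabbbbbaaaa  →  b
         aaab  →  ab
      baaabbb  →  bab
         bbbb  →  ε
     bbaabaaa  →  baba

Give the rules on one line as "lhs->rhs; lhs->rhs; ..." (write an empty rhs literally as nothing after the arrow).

aa->; bb->; bba->b

  | abbbbbbbbba => abbbbbbba => abbbbba => abbba => aba
  | bbaaab => baab => bb => ε
  | baba
  | abbbbaabba => abbaabba => ababba => abab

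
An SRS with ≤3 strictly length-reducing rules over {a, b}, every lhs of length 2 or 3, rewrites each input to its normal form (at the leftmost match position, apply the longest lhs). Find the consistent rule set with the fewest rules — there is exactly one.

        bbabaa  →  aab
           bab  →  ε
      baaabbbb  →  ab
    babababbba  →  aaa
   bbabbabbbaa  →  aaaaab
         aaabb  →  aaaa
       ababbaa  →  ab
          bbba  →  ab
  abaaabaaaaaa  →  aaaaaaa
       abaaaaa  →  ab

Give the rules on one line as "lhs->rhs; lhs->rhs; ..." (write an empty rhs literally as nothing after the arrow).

ba->b; bab->; bb->a

  | bbabaa => aabaa => aaba => aab
  | bab => ε
  | baaabbbb => baabbbb => babbbb => bbb => ab
  | babababbba => ababbba => abba => aaa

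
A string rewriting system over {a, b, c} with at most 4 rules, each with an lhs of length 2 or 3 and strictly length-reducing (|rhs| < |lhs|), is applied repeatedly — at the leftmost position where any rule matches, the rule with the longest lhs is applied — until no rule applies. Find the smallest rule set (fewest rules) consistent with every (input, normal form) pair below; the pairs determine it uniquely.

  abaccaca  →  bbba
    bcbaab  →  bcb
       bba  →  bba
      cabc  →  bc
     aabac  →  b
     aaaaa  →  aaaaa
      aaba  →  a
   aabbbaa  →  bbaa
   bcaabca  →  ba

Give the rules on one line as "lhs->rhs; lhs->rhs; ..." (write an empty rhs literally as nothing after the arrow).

aab->; ab->b; ac->b; ca->a

  | abaccaca => baccaca => bbcaca => bbaca => bbba
  | bcbaab => bcb
  | bba
  | cabc => abc => bc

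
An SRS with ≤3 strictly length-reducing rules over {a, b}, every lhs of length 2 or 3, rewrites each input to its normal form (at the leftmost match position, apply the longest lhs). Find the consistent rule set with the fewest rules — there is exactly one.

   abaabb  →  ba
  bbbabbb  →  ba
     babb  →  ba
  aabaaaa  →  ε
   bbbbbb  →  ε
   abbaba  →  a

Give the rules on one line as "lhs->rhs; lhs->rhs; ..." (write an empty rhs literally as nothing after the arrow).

aa->b; ab->a; bb->

  | abaabb => aaabb => babb => bab => ba
  | bbbabbb => babbb => babb => bab => ba
  | babb => bab => ba
  | aabaaaa => bbaaaa => aaaa => baa => bb => ε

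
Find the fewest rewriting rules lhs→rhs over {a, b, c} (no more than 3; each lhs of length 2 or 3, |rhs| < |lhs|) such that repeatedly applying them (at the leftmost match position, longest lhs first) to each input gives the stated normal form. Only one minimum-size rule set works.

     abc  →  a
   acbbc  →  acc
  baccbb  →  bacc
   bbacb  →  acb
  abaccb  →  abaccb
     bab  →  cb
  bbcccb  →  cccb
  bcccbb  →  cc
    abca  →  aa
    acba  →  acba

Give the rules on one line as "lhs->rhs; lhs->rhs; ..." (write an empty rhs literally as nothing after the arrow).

bab->cb; bb->; bc->

  | abc => a
  | acbbc => acc
  | baccbb => bacc
  | bbacb => acb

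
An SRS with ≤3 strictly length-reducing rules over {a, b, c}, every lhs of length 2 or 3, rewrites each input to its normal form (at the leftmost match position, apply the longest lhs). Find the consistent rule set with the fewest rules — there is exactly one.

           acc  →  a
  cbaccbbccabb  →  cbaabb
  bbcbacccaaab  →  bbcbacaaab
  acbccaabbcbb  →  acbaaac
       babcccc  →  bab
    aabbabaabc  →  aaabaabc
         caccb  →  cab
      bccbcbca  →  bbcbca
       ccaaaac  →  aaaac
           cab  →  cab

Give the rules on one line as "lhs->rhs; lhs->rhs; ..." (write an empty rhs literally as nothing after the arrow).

bba->a; cbb->ac; cc->

  | acc => a
  | cbaccbbccabb => cbabbccabb => cbabbabb => cbaabb
  | bbcbacccaaab => bbcbacaaab
  | acbccaabbcbb => acbaabbcbb => acbaabbac => acbaaac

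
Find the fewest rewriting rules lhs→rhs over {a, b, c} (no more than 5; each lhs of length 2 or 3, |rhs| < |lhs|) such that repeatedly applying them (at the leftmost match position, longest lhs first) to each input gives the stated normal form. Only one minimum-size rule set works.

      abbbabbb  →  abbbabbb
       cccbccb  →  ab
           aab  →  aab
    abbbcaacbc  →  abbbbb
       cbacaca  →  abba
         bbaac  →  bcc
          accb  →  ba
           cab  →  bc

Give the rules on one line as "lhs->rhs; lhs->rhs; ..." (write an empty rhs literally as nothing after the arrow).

ac->b; baa->c; cab->bc; cb->a

  | abbbabbb
  | cccbccb => ccaccb => ccbcb => cacb => cbb => ab
  | aab
  | abbbcaacbc => abbbcabbc => abbbbcbc => abbbbac => abbbbb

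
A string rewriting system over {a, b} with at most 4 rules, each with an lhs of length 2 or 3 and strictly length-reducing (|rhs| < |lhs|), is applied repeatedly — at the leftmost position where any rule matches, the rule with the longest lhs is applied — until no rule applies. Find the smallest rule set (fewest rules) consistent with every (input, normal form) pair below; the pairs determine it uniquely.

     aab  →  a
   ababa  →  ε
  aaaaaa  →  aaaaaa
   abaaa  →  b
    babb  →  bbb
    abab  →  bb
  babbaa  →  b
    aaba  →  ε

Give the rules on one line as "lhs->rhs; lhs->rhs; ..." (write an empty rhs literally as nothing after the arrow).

ab->; aba->b; ba->b; bba->

  | aab => a
  | ababa => bba => ε
  | aaaaaa
  | abaaa => baa => ba => b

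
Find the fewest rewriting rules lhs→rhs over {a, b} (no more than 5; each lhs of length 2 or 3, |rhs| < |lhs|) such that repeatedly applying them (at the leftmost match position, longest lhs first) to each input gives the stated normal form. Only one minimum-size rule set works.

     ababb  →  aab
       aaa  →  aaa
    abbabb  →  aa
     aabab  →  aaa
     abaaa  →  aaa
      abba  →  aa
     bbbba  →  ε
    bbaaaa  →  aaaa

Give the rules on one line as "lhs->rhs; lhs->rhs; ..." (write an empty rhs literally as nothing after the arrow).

  | ababb => aab
  | aaa
  | abbabb => aabb => aa
  | aabab => aaa

ba->; bab->a; bb->; bbb->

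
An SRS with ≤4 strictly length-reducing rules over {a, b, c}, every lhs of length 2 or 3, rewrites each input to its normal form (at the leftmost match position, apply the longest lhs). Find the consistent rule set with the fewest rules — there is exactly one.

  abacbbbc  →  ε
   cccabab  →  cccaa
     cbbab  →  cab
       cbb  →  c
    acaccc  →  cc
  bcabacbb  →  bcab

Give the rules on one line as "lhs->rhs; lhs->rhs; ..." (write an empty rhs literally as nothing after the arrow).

ac->; bab->a; bb->

  | abacbbbc => abbbbc => abbc => ac => ε
  | cccabab => cccaa
  | cbbab => cab
  | cbb => c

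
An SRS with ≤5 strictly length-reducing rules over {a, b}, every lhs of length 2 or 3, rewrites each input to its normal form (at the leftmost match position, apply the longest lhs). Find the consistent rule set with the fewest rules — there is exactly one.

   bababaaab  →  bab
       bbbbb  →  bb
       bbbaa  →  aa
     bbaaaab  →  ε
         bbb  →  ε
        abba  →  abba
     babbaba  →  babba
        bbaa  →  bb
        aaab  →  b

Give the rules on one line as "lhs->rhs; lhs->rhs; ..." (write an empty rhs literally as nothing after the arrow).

aaa->; aba->a; baa->b; bbb->

  | bababaaab => babaaab => baaab => bab
  | bbbbb => bb
  | bbbaa => aa
  | bbaaaab => bbaab => bbb => ε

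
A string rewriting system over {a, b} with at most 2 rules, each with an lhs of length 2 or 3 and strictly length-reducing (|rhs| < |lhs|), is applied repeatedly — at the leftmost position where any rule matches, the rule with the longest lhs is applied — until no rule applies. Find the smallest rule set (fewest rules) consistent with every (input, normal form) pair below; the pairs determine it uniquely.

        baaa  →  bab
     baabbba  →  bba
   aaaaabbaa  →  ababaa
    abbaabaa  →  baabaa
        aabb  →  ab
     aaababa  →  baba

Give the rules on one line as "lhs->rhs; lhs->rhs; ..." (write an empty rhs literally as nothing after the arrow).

  | baaa => bab
  | baabbba => babba => bba
  | aaaaabbaa => abaabbaa => ababaa
  | abbaabaa => baabaa

aaa->ab; abb->b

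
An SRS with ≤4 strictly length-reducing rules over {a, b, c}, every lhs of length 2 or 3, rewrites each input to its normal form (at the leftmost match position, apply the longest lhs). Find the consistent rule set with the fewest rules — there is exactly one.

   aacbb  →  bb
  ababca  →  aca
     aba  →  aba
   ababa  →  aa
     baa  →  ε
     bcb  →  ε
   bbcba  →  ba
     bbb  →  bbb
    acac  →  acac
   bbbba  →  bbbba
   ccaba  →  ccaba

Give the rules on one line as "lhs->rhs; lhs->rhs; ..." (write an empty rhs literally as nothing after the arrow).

aac->; baa->; bab->; bcb->

  | aacbb => bb
  | ababca => aca
  | aba
  | ababa => aa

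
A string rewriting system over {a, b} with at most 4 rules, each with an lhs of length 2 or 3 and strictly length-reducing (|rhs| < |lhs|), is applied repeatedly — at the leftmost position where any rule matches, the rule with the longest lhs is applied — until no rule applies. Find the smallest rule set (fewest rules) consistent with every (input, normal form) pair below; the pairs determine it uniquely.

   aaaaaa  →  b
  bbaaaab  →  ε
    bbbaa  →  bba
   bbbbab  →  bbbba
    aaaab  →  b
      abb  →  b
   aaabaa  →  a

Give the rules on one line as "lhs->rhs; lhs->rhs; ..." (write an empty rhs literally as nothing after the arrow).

aa->b; ab->; baa->ab; bab->ba

  | aaaaaa => baaaa => abaa => aa => b
  | bbaaaab => babaab => baaab => abab => ab => ε
  | bbbaa => bbab => bba
  | bbbbab => bbbba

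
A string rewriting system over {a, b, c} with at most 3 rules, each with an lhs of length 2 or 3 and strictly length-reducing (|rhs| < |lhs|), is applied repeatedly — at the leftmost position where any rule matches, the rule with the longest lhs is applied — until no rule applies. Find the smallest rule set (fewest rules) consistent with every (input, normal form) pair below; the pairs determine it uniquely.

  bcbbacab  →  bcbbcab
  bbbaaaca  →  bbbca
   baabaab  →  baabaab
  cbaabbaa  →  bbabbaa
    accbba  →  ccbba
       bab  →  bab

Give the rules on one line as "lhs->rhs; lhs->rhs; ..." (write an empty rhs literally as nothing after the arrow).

ac->c; cba->bb

  | bcbbacab => bcbbcab
  | bbbaaaca => bbbaaca => bbbaca => bbbca
  | baabaab
  | cbaabbaa => bbabbaa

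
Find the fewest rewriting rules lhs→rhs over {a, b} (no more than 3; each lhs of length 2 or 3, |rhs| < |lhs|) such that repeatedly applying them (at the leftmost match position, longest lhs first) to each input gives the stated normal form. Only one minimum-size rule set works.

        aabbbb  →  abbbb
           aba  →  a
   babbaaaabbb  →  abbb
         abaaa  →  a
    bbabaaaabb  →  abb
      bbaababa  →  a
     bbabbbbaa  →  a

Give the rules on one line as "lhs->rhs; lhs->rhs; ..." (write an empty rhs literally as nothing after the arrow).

  | aabbbb => abbbb
  | aba => aa => a
  | babbaaaabbb => abbaaaabbb => abaaaabbb => aaaaabbb => aaaabbb => aaabbb => aabbb => abbb
  | abaaa => aaaa => aaa => aa => a

aa->a; ba->a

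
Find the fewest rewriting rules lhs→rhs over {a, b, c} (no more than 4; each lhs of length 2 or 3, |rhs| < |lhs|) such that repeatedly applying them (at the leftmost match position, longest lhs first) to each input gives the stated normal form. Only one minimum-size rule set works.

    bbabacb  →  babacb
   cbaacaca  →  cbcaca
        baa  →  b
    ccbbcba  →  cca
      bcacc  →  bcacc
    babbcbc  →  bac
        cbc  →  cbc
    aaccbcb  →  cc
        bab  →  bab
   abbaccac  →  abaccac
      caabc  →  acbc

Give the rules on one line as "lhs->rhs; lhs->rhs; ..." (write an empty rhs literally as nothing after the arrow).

aa->; bb->b; bcb->; caa->ac

  | bbabacb => babacb
  | cbaacaca => cbcaca
  | baa => b
  | ccbbcba => ccbcba => cca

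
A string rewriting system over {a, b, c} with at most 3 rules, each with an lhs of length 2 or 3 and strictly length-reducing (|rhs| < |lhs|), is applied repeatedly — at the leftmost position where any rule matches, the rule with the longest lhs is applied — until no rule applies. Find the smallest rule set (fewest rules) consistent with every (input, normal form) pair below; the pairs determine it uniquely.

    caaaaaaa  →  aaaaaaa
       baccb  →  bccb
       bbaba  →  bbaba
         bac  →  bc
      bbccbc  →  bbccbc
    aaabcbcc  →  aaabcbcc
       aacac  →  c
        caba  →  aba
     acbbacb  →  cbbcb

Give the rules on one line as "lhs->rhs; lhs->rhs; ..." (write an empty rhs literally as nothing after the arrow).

ac->c; ca->a

  | caaaaaaa => aaaaaaa
  | baccb => bccb
  | bbaba
  | bac => bc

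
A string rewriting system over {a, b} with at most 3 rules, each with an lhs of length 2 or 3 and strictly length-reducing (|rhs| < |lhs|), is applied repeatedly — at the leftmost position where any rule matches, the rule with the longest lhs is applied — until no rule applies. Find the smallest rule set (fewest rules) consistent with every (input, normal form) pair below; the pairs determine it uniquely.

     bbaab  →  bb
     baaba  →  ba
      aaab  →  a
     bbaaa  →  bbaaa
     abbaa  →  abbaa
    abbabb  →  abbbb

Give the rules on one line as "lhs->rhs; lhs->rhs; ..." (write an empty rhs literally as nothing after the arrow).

aab->; bab->bb

  | bbaab => bb
  | baaba => ba
  | aaab => a
  | bbaaa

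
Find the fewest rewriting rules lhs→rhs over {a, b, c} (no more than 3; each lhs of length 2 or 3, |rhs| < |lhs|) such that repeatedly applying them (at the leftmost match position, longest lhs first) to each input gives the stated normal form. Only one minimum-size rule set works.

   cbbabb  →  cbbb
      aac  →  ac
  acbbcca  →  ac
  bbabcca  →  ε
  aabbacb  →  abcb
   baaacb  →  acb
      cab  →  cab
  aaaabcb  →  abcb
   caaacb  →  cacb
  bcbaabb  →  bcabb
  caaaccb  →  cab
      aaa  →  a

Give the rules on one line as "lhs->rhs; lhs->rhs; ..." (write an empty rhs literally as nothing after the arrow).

aa->a; ba->; cc->a

  | cbbabb => cbbb
  | aac => ac
  | acbbcca => acbbaa => acba => ac
  | bbabcca => bbcca => bbaa => ba => ε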